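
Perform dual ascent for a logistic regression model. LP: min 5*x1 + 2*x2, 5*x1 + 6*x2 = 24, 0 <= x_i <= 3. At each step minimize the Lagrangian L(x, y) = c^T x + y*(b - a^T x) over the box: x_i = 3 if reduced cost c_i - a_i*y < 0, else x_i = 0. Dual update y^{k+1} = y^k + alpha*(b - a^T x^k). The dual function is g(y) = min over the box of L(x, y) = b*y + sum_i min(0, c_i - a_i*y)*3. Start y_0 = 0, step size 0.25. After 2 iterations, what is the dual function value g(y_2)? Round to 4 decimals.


Dual ascent for LP: min 5*x1 + 2*x2, 5*x1 + 6*x2 = 24, 0 <= x_i <= 3
Step 1: y^k = 0.0, reduced costs: (5.0, 2.0)
  x^k = (0.0, 0.0), subgradient = b - a^T x = 24.0
  y^{k+1} = 0.0 + 0.25*24.0 = 6.0
Step 2: y^k = 6.0, reduced costs: (-25.0, -34.0)
  x^k = (3.0, 3.0), subgradient = b - a^T x = -9.0
  y^{k+1} = 6.0 + 0.25*-9.0 = 3.75
Dual objective at y_2 = 3.75: reduced costs (-13.75, -20.5), box minimizer x = (3.0, 3.0)
g(y_2) = b*y + (c1 - a1*y)*x1 + (c2 - a2*y)*x2 = 24*3.75 + (-13.75)*3.0 + (-20.5)*3.0 = 90.0 - 41.25 - 61.5 = -12.75


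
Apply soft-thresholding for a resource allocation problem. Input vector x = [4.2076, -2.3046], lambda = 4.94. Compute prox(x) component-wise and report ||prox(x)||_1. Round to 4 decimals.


Soft-thresholding with lambda = 4.94:
prox(4.2076) = sign(4.2076)*max(|4.2076| - 4.94, 0) = 0.0
prox(-2.3046) = sign(-2.3046)*max(|-2.3046| - 4.94, 0) = 0.0
prox(x) = [0.0, 0.0]
||prox(x)||_1 = 0.0 + 0.0 = 0.0


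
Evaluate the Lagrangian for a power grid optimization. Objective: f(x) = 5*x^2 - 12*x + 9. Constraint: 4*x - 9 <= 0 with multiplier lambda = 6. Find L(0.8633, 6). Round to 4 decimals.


Step 1: Evaluate f(x).
f(0.8633) = 5*0.8633^2 - 12*0.8633 + 9 = 2.3668
Step 2: Evaluate g(x).
g(0.8633) = 4*0.8633 - 9 = -5.5468
Step 3: Compute Lagrangian.
L = 2.3668 + 6*-5.5468 = -30.914


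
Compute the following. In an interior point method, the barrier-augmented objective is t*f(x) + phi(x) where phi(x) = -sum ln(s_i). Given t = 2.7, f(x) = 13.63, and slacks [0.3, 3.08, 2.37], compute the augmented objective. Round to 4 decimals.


Step 1: Compute log-barrier.
ln values: [-1.204, 1.1249, 0.8629]
phi = -(-1.204 + 1.1249 + 0.8629) = -0.7838
Step 2: Compute augmented objective.
t*f(x) = 2.7*13.63 = 36.801
Total = 36.801 - 0.7838 = 36.0172


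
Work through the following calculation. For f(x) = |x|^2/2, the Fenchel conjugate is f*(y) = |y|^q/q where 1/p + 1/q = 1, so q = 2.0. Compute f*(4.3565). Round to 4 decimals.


The conjugate exponent q satisfies 1/p + 1/q = 1.
p = 2, so q = 2/(2 - 1) = 2.0
|y|^q = 4.3565^2.0 = 18.9791
f*(4.3565) = 18.9791 / 2.0 = 9.4895


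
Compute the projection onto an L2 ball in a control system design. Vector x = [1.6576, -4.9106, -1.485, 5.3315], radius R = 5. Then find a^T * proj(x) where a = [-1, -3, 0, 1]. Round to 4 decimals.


Step 1: Compute ||x|| (intermediates to 6 decimals).
||x|| = sqrt(1.6576^2 + (-4.9106)^2 + (-1.485)^2 + 5.3315^2) = 7.582331
Step 2: Project.
Since ||x|| > R, scale = R/||x|| = 5/7.582331 = 0.659428, proj(x) = scale * x
proj(x) = [1.093068, -3.238187, -0.979251, 3.51574]
Step 3: Dot product.
a^T * proj(x) = -1*1.093068 - 3*(-3.238187) + 0*(-0.979251) + 1*3.51574 = 12.1372


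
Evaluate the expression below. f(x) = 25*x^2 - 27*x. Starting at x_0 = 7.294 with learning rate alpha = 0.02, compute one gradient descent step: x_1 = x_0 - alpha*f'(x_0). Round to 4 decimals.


We compute the gradient at x_0 and apply the update.
f'(x) = 50*x - 27
f'(7.294) = 50*7.294 - 27 = 337.7
x_1 = 7.294 - 0.02*337.7 = 0.54


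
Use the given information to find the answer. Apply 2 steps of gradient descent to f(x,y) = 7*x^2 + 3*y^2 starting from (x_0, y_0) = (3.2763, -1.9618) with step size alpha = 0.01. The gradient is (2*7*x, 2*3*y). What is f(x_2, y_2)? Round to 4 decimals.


Gradient descent on f(x,y) = 7*x^2 + 3*y^2.
Starting point: (3.2763, -1.9618), alpha = 0.01
Step 1: grad_x = 2*7*3.2763 = 45.8682, grad_y = 2*3*-1.9618 = -11.7708
  x_1 = 3.2763 - 0.01*45.8682 = 2.8176
  y_1 = -1.9618 - 0.01*-11.7708 = -1.8441
Step 2: grad_x = 2*7*2.8176 = 39.4467, grad_y = 2*3*-1.8441 = -11.0646
  x_2 = 2.8176 - 0.01*39.4467 = 2.4232
  y_2 = -1.8441 - 0.01*-11.0646 = -1.7334
f(2.4232, -1.7334) = 7*2.4232^2 + 3*(-1.7334)^2 = 50.1162


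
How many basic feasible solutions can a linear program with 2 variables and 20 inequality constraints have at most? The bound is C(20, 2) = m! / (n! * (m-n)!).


Each vertex corresponds to some choice of n active constraints out of m, so the number of vertices is at most C(m, n) = m! / (n!(m-n)!).
m = 20, n = 2
Numerator: 20 * 19
Denominator: 2! = 2
C(20, 2) = 190


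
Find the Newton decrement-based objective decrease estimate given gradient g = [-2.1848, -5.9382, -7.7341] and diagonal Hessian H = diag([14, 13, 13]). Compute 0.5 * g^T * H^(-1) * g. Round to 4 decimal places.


Step 1: H is diagonal, so H^(-1) * g = [-0.1561, -0.4568, -0.5949].
Step 2: g^T H^(-1) g = sum_i g_i^2 / H_ii
  = (-2.1848)^2/14 + (-5.9382)^2/13 + (-7.7341)^2/13
  = 0.341 + 2.7125 + 4.6013 = 7.6547
Step 3: Objective decrease = 0.5 * g^T H^(-1) g = 3.8273


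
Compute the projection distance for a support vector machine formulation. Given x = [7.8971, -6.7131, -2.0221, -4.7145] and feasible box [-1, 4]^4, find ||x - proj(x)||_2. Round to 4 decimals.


Project each component onto [-1, 4].
clip(7.8971) = 4.0, clip(-6.7131) = -1.0, clip(-2.0221) = -1.0, clip(-4.7145) = -1.0
Projection = [4.0, -1.0, -1.0, -1.0]
Squared diffs: [15.1874, 32.6395, 1.0447, 13.7975]
Distance = sqrt(62.6691) = 7.9164


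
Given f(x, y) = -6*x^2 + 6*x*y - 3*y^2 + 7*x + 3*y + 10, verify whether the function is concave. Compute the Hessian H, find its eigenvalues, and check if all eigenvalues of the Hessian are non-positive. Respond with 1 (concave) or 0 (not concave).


The Hessian of f(x,y) = -6*x^2 + 6*x*y - 3*y^2 + 7*x + 3*y + 10 is:
H = [[-12, 6], [6, -6]]
Trace = -12 - 6 = -18
Determinant = -12*-6 - (6)^2 = 36
Discriminant = (-18)^2 - 4*36 = 180.0
Eigenvalues: lambda_1 = -15.7082, lambda_2 = -2.2918
The function is concave.

1


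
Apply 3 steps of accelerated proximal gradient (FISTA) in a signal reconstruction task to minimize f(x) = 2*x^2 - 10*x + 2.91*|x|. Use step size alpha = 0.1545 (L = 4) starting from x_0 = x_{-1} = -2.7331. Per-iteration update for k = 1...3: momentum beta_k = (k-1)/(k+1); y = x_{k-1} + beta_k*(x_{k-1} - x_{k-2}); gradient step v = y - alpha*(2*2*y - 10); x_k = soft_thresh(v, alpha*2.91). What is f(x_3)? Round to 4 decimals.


FISTA on f(x) = 2*x^2 - 10*x + 2.91*|x|
L = 4, alpha = 0.1545
Iteration 1: beta = 0.0, y = -2.7331 + 0.0*(-2.7331 + 2.7331) = -2.7331
  grad(y) = -20.9324, v = y - alpha*grad = 0.501
  prox(v) = soft_thresh(0.501, 0.4496) = 0.0514
Iteration 2: beta = 0.3333, y = 0.0514 + 0.3333*(0.0514 + 2.7331) = 0.9795
  grad(y) = -6.0819, v = y - alpha*grad = 1.9192
  prox(v) = soft_thresh(1.9192, 0.4496) = 1.4696
Iteration 3: beta = 0.5, y = 1.4696 + 0.5*(1.4696 - 0.0514) = 2.1787
  grad(y) = -1.2852, v = y - alpha*grad = 2.3773
  prox(v) = soft_thresh(2.3773, 0.4496) = 1.9277
f(x_3) = 2*1.9277^2 - 10*1.9277 + 2.91*|1.9277| = -6.2354


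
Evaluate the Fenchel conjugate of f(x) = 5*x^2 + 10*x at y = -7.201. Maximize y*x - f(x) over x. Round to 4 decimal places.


f*(y) = sup_x {y*x - a*x^2 - b*x} = sup_x {(y-b)*x - a*x^2}
FOC: (y - b) - 2a*x = 0 => x* = (y - b)/(2a)
x* = (-7.201 - 10)/(2*5) = -1.7201
f*(-7.201) = (y-b)^2/(4a) = (-7.201 - 10)^2/(4*5)
= 295.8744/20 = 14.7937


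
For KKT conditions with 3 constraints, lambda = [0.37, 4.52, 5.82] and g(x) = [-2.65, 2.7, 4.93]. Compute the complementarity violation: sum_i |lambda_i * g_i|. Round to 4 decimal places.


KKT complementary slackness check:
lambda_1 * g_1 = 0.37 * -2.65 = -0.9805
lambda_2 * g_2 = 4.52 * 2.7 = 12.204
lambda_3 * g_3 = 5.82 * 4.93 = 28.6926
Total violation = 0.9805 + 12.204 + 28.6926 = 41.8771


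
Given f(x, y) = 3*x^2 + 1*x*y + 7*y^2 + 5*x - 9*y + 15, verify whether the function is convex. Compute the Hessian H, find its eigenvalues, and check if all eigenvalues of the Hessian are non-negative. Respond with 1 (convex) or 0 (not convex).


The Hessian of f(x,y) = 3*x^2 + 1*x*y + 7*y^2 + 5*x - 9*y + 15 is:
H = [[6, 1], [1, 14]]
Trace = 6 + 14 = 20
Determinant = 6*14 - (1)^2 = 83
Discriminant = (20)^2 - 4*83 = 68.0
Eigenvalues: lambda_1 = 5.8769, lambda_2 = 14.1231
The function is convex.

1


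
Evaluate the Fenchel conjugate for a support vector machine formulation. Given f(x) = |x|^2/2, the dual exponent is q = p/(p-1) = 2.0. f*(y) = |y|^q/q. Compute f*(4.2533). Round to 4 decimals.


The conjugate exponent q satisfies 1/p + 1/q = 1.
p = 2, so q = 2/(2 - 1) = 2.0
|y|^q = 4.2533^2.0 = 18.0906
f*(4.2533) = 18.0906 / 2.0 = 9.0453


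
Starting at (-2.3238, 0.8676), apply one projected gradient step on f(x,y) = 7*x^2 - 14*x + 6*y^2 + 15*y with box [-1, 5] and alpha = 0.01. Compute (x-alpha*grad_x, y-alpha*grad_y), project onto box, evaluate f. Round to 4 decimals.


Step 1: Compute gradient at (-2.3238, 0.8676).
grad_x = 2*7*-2.3238 - 14 = -46.5332
grad_y = 2*6*0.8676 + 15 = 25.4112
Step 2: Gradient step.
x_raw = -2.3238 - 0.01*-46.5332 = -1.8585
y_raw = 0.8676 - 0.01*25.4112 = 0.6135
Step 3: Project onto [-1, 5].
x_proj = clip(-1.8585) = -1.0
y_proj = clip(0.6135) = 0.6135
Step 4: Evaluate f.
f(-1.0, 0.6135) = 32.4605


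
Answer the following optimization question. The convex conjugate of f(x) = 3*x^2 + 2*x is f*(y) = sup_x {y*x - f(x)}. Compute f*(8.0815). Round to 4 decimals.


f*(y) = sup_x {y*x - a*x^2 - b*x} = sup_x {(y-b)*x - a*x^2}
FOC: (y - b) - 2a*x = 0 => x* = (y - b)/(2a)
x* = (8.0815 - 2)/(2*3) = 1.0136
f*(8.0815) = (y-b)^2/(4a) = (8.0815 - 2)^2/(4*3)
= 36.9846/12 = 3.0821


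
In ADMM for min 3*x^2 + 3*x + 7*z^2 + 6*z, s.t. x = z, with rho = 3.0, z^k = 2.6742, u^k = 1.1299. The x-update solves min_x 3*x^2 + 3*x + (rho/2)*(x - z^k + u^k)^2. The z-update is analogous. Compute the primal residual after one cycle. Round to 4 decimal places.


ADMM iteration with rho = 3.0, z^k = 2.6742, u^k = 1.1299
Step 1: x-update.
Minimize 3*x^2 + 3*x + (3.0/2)*(x - 2.6742 + 1.1299)^2
FOC: (2*3 + 3.0)*x = -3 + 3.0*(2.6742 - 1.1299)
x^{k+1} = 0.1814
Step 2: z-update.
Minimize 7*z^2 + 6*z + (3.0/2)*(0.1814 - z + 1.1299)^2
FOC: (2*7 + 3.0)*z = -6 + 3.0*(0.1814 + 1.1299)
z^{k+1} = -0.1215
Step 3: u-update.
u^{k+1} = 1.1299 + 0.1814 + 0.1215 = 1.4329
Step 4: Primal residual = |0.1814 + 0.1215| = 0.303


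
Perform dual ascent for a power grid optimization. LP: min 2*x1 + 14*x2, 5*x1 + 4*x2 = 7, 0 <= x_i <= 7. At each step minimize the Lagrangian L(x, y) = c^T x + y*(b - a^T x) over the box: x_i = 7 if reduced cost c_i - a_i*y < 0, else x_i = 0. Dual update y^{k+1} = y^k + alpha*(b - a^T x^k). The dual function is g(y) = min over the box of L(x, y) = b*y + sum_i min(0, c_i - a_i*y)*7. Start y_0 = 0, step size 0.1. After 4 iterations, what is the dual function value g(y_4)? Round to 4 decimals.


Dual ascent for LP: min 2*x1 + 14*x2, 5*x1 + 4*x2 = 7, 0 <= x_i <= 7
Step 1: y^k = 0.0, reduced costs: (2.0, 14.0)
  x^k = (0.0, 0.0), subgradient = b - a^T x = 7.0
  y^{k+1} = 0.0 + 0.1*7.0 = 0.7
Step 2: y^k = 0.7, reduced costs: (-1.5, 11.2)
  x^k = (7.0, 0.0), subgradient = b - a^T x = -28.0
  y^{k+1} = 0.7 + 0.1*-28.0 = -2.1
Step 3: y^k = -2.1, reduced costs: (12.5, 22.4)
  x^k = (0.0, 0.0), subgradient = b - a^T x = 7.0
  y^{k+1} = -2.1 + 0.1*7.0 = -1.4
Step 4: y^k = -1.4, reduced costs: (9.0, 19.6)
  x^k = (0.0, 0.0), subgradient = b - a^T x = 7.0
  y^{k+1} = -1.4 + 0.1*7.0 = -0.7
Dual objective at y_4 = -0.7: reduced costs (5.5, 16.8), box minimizer x = (0.0, 0.0)
g(y_4) = b*y + (c1 - a1*y)*x1 + (c2 - a2*y)*x2 = 7*(-0.7) + 5.5*0.0 + 16.8*0.0 = -4.9 + 0.0 + 0.0 = -4.9


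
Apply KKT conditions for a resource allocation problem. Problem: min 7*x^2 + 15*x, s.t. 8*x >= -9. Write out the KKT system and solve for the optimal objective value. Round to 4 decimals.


Step 1: Try lambda = 0 (constraint inactive).
Stationarity: 2*7*x + 15 = 0
x* = -15/(2*7) = -15/14 = -1.0714 (rounded; the exact value -15/14 is used below)
Check constraint: 8*-1.0714 = -8.5712 >= -9 -- satisfied.
Step 2: Compute optimal value.
f(x*) = 7*(-15/14)^2 + 15*(-15/14) = -8.0357


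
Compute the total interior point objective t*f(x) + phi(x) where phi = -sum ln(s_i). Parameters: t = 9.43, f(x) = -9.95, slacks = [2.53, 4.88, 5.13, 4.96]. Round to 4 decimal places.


Step 1: Compute log-barrier.
ln values: [0.9282, 1.5851, 1.6351, 1.6014]
phi = -(0.9282 + 1.5851 + 1.6351 + 1.6014) = -5.7499
Step 2: Compute augmented objective.
t*f(x) = 9.43*-9.95 = -93.8285
Total = -93.8285 - 5.7499 = -99.5784


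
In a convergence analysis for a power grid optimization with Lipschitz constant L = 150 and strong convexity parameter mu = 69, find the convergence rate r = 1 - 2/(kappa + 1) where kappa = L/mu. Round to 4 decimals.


Step 1: Compute the condition number.
kappa = L/mu = 150/69 = 2.1739
Step 2: Compute the convergence rate.
r = 1 - 2/(kappa + 1) = 1 - 2*mu/(L + mu) = (L - mu)/(L + mu) = 81/219 = 0.3699


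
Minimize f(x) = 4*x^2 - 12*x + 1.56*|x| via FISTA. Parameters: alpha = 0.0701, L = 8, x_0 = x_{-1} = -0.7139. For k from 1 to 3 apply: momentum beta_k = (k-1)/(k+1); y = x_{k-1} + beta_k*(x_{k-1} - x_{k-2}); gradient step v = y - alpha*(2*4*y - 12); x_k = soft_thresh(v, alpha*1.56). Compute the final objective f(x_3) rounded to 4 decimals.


FISTA on f(x) = 4*x^2 - 12*x + 1.56*|x|
L = 8, alpha = 0.0701
Iteration 1: beta = 0.0, y = -0.7139 + 0.0*(-0.7139 + 0.7139) = -0.7139
  grad(y) = -17.7112, v = y - alpha*grad = 0.5277
  prox(v) = soft_thresh(0.5277, 0.1094) = 0.4183
Iteration 2: beta = 0.3333, y = 0.4183 + 0.3333*(0.4183 + 0.7139) = 0.7957
  grad(y) = -5.6344, v = y - alpha*grad = 1.1907
  prox(v) = soft_thresh(1.1907, 0.1094) = 1.0813
Iteration 3: beta = 0.5, y = 1.0813 + 0.5*(1.0813 - 0.4183) = 1.4128
  grad(y) = -0.6974, v = y - alpha*grad = 1.4617
  prox(v) = soft_thresh(1.4617, 0.1094) = 1.3524
f(x_3) = 4*1.3524^2 - 12*1.3524 + 1.56*|1.3524| = -6.8031


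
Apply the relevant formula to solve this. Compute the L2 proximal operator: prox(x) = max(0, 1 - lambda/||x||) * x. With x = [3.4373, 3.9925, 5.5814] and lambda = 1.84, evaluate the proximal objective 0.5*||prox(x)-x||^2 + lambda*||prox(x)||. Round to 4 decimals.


Step 1: Compute ||x||.
||x|| = 7.6751
Step 2: Compute scaling factor.
scale = max(0, 1 - 1.84/7.6751) = 0.7603
Step 3: prox(x) = [2.6133, 3.0354, 4.2433]
||prox(x)|| = 5.8351
Step 4: Proximal objective.
0.5*||prox-x||^2 = 1.6928
lambda*||prox|| = 10.7366
Total = 12.4294


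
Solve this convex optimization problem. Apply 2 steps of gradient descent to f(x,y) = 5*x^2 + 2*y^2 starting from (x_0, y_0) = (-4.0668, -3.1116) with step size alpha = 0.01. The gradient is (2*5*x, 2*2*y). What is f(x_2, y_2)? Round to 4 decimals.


Gradient descent on f(x,y) = 5*x^2 + 2*y^2.
Starting point: (-4.0668, -3.1116), alpha = 0.01
Step 1: grad_x = 2*5*-4.0668 = -40.668, grad_y = 2*2*-3.1116 = -12.4464
  x_1 = -4.0668 - 0.01*-40.668 = -3.6601
  y_1 = -3.1116 - 0.01*-12.4464 = -2.9871
Step 2: grad_x = 2*5*-3.6601 = -36.6012, grad_y = 2*2*-2.9871 = -11.9485
  x_2 = -3.6601 - 0.01*-36.6012 = -3.2941
  y_2 = -2.9871 - 0.01*-11.9485 = -2.8677
f(-3.2941, -2.8677) = 5*(-3.2941)^2 + 2*(-2.8677)^2 = 70.7026


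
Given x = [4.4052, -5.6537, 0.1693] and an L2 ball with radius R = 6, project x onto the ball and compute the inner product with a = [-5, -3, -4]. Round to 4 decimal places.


Step 1: Compute ||x|| (intermediates to 6 decimals).
||x|| = sqrt(4.4052^2 + (-5.6537)^2 + 0.1693^2) = 7.169294
Step 2: Project.
Since ||x|| > R, scale = R/||x|| = 6/7.169294 = 0.836902, proj(x) = scale * x
proj(x) = [3.686721, -4.731593, 0.141688]
Step 3: Dot product.
a^T * proj(x) = -5*3.686721 - 3*(-4.731593) - 4*0.141688 = -4.8056


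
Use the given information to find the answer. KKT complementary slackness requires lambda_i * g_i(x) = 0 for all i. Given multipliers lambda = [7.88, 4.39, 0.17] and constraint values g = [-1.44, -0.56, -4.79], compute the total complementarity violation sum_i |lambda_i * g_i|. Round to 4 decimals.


KKT complementary slackness check:
lambda_1 * g_1 = 7.88 * -1.44 = -11.3472
lambda_2 * g_2 = 4.39 * -0.56 = -2.4584
lambda_3 * g_3 = 0.17 * -4.79 = -0.8143
Total violation = 11.3472 + 2.4584 + 0.8143 = 14.6199


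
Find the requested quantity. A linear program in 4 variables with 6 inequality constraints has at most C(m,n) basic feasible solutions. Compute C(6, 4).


Each vertex corresponds to some choice of n active constraints out of m, so the number of vertices is at most C(m, n) = m! / (n!(m-n)!).
m = 6, n = 4
Numerator: 6 * 5 * 4 * 3
Denominator: 4! = 24
C(6, 4) = 15


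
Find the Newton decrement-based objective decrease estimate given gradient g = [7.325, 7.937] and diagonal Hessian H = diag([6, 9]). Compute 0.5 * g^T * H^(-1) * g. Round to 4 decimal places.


Step 1: H is diagonal, so H^(-1) * g = [1.2208, 0.8819].
Step 2: g^T H^(-1) g = sum_i g_i^2 / H_ii
  = (7.325)^2/6 + (7.937)^2/9
  = 8.9426 + 6.9996 = 15.9422
Step 3: Objective decrease = 0.5 * g^T H^(-1) g = 7.9711


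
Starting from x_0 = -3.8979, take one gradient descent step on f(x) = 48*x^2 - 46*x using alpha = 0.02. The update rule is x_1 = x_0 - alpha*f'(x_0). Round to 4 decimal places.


We compute the gradient at x_0 and apply the update.
f'(x) = 96*x - 46
f'(-3.8979) = 96*-3.8979 - 46 = -420.1984
x_1 = -3.8979 - 0.02*-420.1984 = 4.5061


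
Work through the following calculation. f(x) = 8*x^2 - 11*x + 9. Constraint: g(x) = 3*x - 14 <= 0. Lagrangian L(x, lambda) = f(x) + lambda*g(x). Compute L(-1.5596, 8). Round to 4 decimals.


Step 1: Evaluate f(x).
f(-1.5596) = 8*(-1.5596)^2 - 11*(-1.5596) + 9 = 45.6144
Step 2: Evaluate g(x).
g(-1.5596) = 3*-1.5596 - 14 = -18.6788
Step 3: Compute Lagrangian.
L = 45.6144 + 8*-18.6788 = -103.816


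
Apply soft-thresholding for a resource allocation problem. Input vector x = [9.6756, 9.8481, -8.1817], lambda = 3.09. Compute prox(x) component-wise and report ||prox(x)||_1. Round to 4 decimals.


Soft-thresholding with lambda = 3.09:
prox(9.6756) = sign(9.6756)*max(|9.6756| - 3.09, 0) = 6.5856
prox(9.8481) = sign(9.8481)*max(|9.8481| - 3.09, 0) = 6.7581
prox(-8.1817) = sign(-8.1817)*max(|-8.1817| - 3.09, 0) = -5.0917
prox(x) = [6.5856, 6.7581, -5.0917]
||prox(x)||_1 = 6.5856 + 6.7581 + 5.0917 = 18.4354


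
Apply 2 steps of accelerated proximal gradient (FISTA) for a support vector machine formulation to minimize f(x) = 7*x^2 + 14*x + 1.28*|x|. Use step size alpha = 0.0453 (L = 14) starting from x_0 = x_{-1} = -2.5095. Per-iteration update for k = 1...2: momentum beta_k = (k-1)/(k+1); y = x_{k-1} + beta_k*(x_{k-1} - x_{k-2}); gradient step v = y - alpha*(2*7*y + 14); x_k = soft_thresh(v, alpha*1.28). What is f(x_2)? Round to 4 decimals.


FISTA on f(x) = 7*x^2 + 14*x + 1.28*|x|
L = 14, alpha = 0.0453
Iteration 1: beta = 0.0, y = -2.5095 + 0.0*(-2.5095 + 2.5095) = -2.5095
  grad(y) = -21.133, v = y - alpha*grad = -1.5522
  prox(v) = soft_thresh(-1.5522, 0.058) = -1.4942
Iteration 2: beta = 0.3333, y = -1.4942 + 0.3333*(-1.4942 + 2.5095) = -1.1558
  grad(y) = -2.1806, v = y - alpha*grad = -1.057
  prox(v) = soft_thresh(-1.057, 0.058) = -0.999
f(x_2) = 7*(-0.999)^2 + 14*(-0.999) + 1.28*|-0.999| = -5.7213


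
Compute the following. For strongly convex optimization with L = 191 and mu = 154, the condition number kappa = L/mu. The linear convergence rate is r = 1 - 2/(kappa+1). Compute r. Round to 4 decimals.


Step 1: Compute the condition number.
kappa = L/mu = 191/154 = 1.2403
Step 2: Compute the convergence rate.
r = 1 - 2/(kappa + 1) = 1 - 2*mu/(L + mu) = (L - mu)/(L + mu) = 37/345 = 0.1072


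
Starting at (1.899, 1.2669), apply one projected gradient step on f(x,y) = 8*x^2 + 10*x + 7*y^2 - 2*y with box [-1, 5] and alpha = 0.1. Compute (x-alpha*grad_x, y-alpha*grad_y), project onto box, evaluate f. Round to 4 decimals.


Step 1: Compute gradient at (1.899, 1.2669).
grad_x = 2*8*1.899 + 10 = 40.384
grad_y = 2*7*1.2669 - 2 = 15.7366
Step 2: Gradient step.
x_raw = 1.899 - 0.1*40.384 = -2.1394
y_raw = 1.2669 - 0.1*15.7366 = -0.3068
Step 3: Project onto [-1, 5].
x_proj = clip(-2.1394) = -1.0
y_proj = clip(-0.3068) = -0.3068
Step 4: Evaluate f.
f(-1.0, -0.3068) = -0.7278


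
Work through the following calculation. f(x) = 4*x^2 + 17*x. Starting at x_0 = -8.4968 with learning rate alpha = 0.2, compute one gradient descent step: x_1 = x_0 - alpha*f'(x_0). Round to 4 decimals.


We compute the gradient at x_0 and apply the update.
f'(x) = 8*x + 17
f'(-8.4968) = 8*-8.4968 + 17 = -50.9744
x_1 = -8.4968 - 0.2*-50.9744 = 1.6981


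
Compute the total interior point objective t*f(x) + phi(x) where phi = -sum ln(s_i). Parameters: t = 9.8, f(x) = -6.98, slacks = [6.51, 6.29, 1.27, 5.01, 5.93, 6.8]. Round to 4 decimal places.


Step 1: Compute log-barrier.
ln values: [1.8733, 1.839, 0.239, 1.6114, 1.78, 1.9169]
phi = -(1.8733 + 1.839 + 0.239 + 1.6114 + 1.78 + 1.9169) = -9.2597
Step 2: Compute augmented objective.
t*f(x) = 9.8*-6.98 = -68.404
Total = -68.404 - 9.2597 = -77.6637


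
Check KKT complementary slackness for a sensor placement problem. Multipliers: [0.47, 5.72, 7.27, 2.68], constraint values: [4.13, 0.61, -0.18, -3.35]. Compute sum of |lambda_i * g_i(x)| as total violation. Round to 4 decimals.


KKT complementary slackness check:
lambda_1 * g_1 = 0.47 * 4.13 = 1.9411
lambda_2 * g_2 = 5.72 * 0.61 = 3.4892
lambda_3 * g_3 = 7.27 * -0.18 = -1.3086
lambda_4 * g_4 = 2.68 * -3.35 = -8.978
Total violation = 1.9411 + 3.4892 + 1.3086 + 8.978 = 15.7169


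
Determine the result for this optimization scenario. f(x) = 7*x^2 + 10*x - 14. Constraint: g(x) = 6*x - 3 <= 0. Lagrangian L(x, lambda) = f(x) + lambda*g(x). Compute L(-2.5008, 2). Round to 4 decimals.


Step 1: Evaluate f(x).
f(-2.5008) = 7*(-2.5008)^2 + 10*(-2.5008) - 14 = 4.77
Step 2: Evaluate g(x).
g(-2.5008) = 6*-2.5008 - 3 = -18.0048
Step 3: Compute Lagrangian.
L = 4.77 + 2*-18.0048 = -31.2396


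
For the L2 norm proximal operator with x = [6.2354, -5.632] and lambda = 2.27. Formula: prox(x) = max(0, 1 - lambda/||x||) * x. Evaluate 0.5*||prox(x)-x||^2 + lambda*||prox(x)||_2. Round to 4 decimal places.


Step 1: Compute ||x||.
||x|| = 8.4024
Step 2: Compute scaling factor.
scale = max(0, 1 - 2.27/8.4024) = 0.7298
Step 3: prox(x) = [4.5508, -4.1104]
||prox(x)|| = 6.1324
Step 4: Proximal objective.
0.5*||prox-x||^2 = 2.5765
lambda*||prox|| = 13.9205
Total = 16.4969


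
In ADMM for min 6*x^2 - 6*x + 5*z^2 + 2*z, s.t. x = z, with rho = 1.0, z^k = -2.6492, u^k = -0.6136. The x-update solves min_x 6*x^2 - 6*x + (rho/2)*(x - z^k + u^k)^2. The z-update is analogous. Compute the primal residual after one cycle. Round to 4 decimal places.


ADMM iteration with rho = 1.0, z^k = -2.6492, u^k = -0.6136
Step 1: x-update.
Minimize 6*x^2 - 6*x + (1.0/2)*(x + 2.6492 - 0.6136)^2
FOC: (2*6 + 1.0)*x = 6 + 1.0*(-2.6492 + 0.6136)
x^{k+1} = 0.305
Step 2: z-update.
Minimize 5*z^2 + 2*z + (1.0/2)*(0.305 - z - 0.6136)^2
FOC: (2*5 + 1.0)*z = -2 + 1.0*(0.305 - 0.6136)
z^{k+1} = -0.2099
Step 3: u-update.
u^{k+1} = -0.6136 + 0.305 + 0.2099 = -0.0988
Step 4: Primal residual = |0.305 + 0.2099| = 0.5148


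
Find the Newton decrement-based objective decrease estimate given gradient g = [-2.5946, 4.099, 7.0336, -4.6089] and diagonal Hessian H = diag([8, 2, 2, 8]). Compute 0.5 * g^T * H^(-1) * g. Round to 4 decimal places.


Step 1: H is diagonal, so H^(-1) * g = [-0.3243, 2.0495, 3.5168, -0.5761].
Step 2: g^T H^(-1) g = sum_i g_i^2 / H_ii
  = (-2.5946)^2/8 + (4.099)^2/2 + (7.0336)^2/2 + (-4.6089)^2/8
  = 0.8415 + 8.4009 + 24.7358 + 2.6552 = 36.6334
Step 3: Objective decrease = 0.5 * g^T H^(-1) g = 18.3167


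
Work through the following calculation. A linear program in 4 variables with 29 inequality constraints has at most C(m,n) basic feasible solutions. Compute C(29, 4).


Each vertex corresponds to some choice of n active constraints out of m, so the number of vertices is at most C(m, n) = m! / (n!(m-n)!).
m = 29, n = 4
Numerator: 29 * 28 * 27 * 26
Denominator: 4! = 24
C(29, 4) = 23751


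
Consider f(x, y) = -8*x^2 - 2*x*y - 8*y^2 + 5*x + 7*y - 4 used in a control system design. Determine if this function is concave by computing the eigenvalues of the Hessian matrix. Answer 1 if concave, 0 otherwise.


The Hessian of f(x,y) = -8*x^2 - 2*x*y - 8*y^2 + 5*x + 7*y - 4 is:
H = [[-16, -2], [-2, -16]]
Trace = -16 - 16 = -32
Determinant = -16*-16 - (-2)^2 = 252
Discriminant = (-32)^2 - 4*252 = 16.0
Eigenvalues: lambda_1 = -18.0, lambda_2 = -14.0
The function is concave.

1


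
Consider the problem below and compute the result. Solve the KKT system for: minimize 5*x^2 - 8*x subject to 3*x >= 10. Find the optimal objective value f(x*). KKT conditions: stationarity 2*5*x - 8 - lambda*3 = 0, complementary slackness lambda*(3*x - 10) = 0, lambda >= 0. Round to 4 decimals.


Step 1: Try lambda = 0 (constraint inactive).
x_unc = 8/(2*5) = 0.8
Check: 3*0.8 = 2.4 < 10 -- violated!
Step 2: Constraint must be active: 3*x = 10
x* = 10/3 = 3.3333 (rounded; the exact value 10/3 is used below)
lambda = (2*5*(10/3) - 8)/3 = 8.4444
Step 3: Compute optimal value.
f(x*) = 5*(10/3)^2 - 8*(10/3) = 28.8889


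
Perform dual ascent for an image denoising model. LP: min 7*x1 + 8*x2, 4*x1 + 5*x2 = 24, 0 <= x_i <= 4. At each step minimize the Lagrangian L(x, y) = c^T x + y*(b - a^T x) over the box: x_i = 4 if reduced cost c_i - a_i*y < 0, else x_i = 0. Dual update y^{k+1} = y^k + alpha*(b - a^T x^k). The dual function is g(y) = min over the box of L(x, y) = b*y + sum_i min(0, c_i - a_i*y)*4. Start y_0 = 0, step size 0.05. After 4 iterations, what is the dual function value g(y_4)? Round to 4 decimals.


Dual ascent for LP: min 7*x1 + 8*x2, 4*x1 + 5*x2 = 24, 0 <= x_i <= 4
Step 1: y^k = 0.0, reduced costs: (7.0, 8.0)
  x^k = (0.0, 0.0), subgradient = b - a^T x = 24.0
  y^{k+1} = 0.0 + 0.05*24.0 = 1.2
Step 2: y^k = 1.2, reduced costs: (2.2, 2.0)
  x^k = (0.0, 0.0), subgradient = b - a^T x = 24.0
  y^{k+1} = 1.2 + 0.05*24.0 = 2.4
Step 3: y^k = 2.4, reduced costs: (-2.6, -4.0)
  x^k = (4.0, 4.0), subgradient = b - a^T x = -12.0
  y^{k+1} = 2.4 + 0.05*-12.0 = 1.8
Step 4: y^k = 1.8, reduced costs: (-0.2, -1.0)
  x^k = (4.0, 4.0), subgradient = b - a^T x = -12.0
  y^{k+1} = 1.8 + 0.05*-12.0 = 1.2
Dual objective at y_4 = 1.2: reduced costs (2.2, 2.0), box minimizer x = (0.0, 0.0)
g(y_4) = b*y + (c1 - a1*y)*x1 + (c2 - a2*y)*x2 = 24*1.2 + 2.2*0.0 + 2.0*0.0 = 28.8 + 0.0 + 0.0 = 28.8


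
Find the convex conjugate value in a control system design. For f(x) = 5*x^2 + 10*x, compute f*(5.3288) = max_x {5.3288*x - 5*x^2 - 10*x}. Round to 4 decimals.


f*(y) = sup_x {y*x - a*x^2 - b*x} = sup_x {(y-b)*x - a*x^2}
FOC: (y - b) - 2a*x = 0 => x* = (y - b)/(2a)
x* = (5.3288 - 10)/(2*5) = -0.4671
f*(5.3288) = (y-b)^2/(4a) = (5.3288 - 10)^2/(4*5)
= 21.8201/20 = 1.091


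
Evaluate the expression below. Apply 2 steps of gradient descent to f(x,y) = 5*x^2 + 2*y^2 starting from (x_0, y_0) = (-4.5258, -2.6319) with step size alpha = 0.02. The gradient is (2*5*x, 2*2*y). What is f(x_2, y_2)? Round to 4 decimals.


Gradient descent on f(x,y) = 5*x^2 + 2*y^2.
Starting point: (-4.5258, -2.6319), alpha = 0.02
Step 1: grad_x = 2*5*-4.5258 = -45.258, grad_y = 2*2*-2.6319 = -10.5276
  x_1 = -4.5258 - 0.02*-45.258 = -3.6206
  y_1 = -2.6319 - 0.02*-10.5276 = -2.4213
Step 2: grad_x = 2*5*-3.6206 = -36.2064, grad_y = 2*2*-2.4213 = -9.6854
  x_2 = -3.6206 - 0.02*-36.2064 = -2.8965
  y_2 = -2.4213 - 0.02*-9.6854 = -2.2276
f(-2.8965, -2.2276) = 5*(-2.8965)^2 + 2*(-2.2276)^2 = 51.8737


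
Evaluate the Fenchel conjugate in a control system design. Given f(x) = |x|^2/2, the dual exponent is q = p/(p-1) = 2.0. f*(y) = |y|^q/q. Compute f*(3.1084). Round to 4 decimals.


The conjugate exponent q satisfies 1/p + 1/q = 1.
p = 2, so q = 2/(2 - 1) = 2.0
|y|^q = 3.1084^2.0 = 9.6622
f*(3.1084) = 9.6622 / 2.0 = 4.8311


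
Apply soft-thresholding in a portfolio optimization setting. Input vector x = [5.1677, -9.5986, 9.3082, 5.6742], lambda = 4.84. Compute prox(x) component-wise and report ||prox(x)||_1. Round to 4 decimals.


Soft-thresholding with lambda = 4.84:
prox(5.1677) = sign(5.1677)*max(|5.1677| - 4.84, 0) = 0.3277
prox(-9.5986) = sign(-9.5986)*max(|-9.5986| - 4.84, 0) = -4.7586
prox(9.3082) = sign(9.3082)*max(|9.3082| - 4.84, 0) = 4.4682
prox(5.6742) = sign(5.6742)*max(|5.6742| - 4.84, 0) = 0.8342
prox(x) = [0.3277, -4.7586, 4.4682, 0.8342]
||prox(x)||_1 = 0.3277 + 4.7586 + 4.4682 + 0.8342 = 10.3887


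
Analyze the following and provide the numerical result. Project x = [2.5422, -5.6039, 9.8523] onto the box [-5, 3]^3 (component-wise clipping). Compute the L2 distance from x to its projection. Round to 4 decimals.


Project each component onto [-5, 3].
clip(2.5422) = 2.5422, clip(-5.6039) = -5.0, clip(9.8523) = 3.0
Projection = [2.5422, -5.0, 3.0]
Squared diffs: [0.0, 0.3647, 46.954]
Distance = sqrt(47.3187) = 6.8789


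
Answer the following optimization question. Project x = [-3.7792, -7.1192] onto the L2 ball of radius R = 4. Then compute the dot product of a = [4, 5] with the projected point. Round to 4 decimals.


Step 1: Compute ||x|| (intermediates to 6 decimals).
||x|| = sqrt((-3.7792)^2 + (-7.1192)^2) = 8.060109
Step 2: Project.
Since ||x|| > R, scale = R/||x|| = 4/8.060109 = 0.496271, proj(x) = scale * x
proj(x) = [-1.875507, -3.533053]
Step 3: Dot product.
a^T * proj(x) = 4*(-1.875507) + 5*(-3.533053) = -25.1673


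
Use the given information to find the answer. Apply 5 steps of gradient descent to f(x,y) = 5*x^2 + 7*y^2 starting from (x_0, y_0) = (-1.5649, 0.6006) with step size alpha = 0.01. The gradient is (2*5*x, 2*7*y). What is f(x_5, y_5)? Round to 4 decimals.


Gradient descent on f(x,y) = 5*x^2 + 7*y^2.
Starting point: (-1.5649, 0.6006), alpha = 0.01
Step 1: grad_x = 2*5*-1.5649 = -15.649, grad_y = 2*7*0.6006 = 8.4084
  x_1 = -1.5649 - 0.01*-15.649 = -1.4084
  y_1 = 0.6006 - 0.01*8.4084 = 0.5165
Step 2: grad_x = 2*5*-1.4084 = -14.0841, grad_y = 2*7*0.5165 = 7.2312
  x_2 = -1.4084 - 0.01*-14.0841 = -1.2676
  y_2 = 0.5165 - 0.01*7.2312 = 0.4442
Step 3: grad_x = 2*5*-1.2676 = -12.6757, grad_y = 2*7*0.4442 = 6.2189
  x_3 = -1.2676 - 0.01*-12.6757 = -1.1408
  y_3 = 0.4442 - 0.01*6.2189 = 0.382
Step 4: grad_x = 2*5*-1.1408 = -11.4081, grad_y = 2*7*0.382 = 5.3482
  x_4 = -1.1408 - 0.01*-11.4081 = -1.0267
  y_4 = 0.382 - 0.01*5.3482 = 0.3285
Step 5: grad_x = 2*5*-1.0267 = -10.2673, grad_y = 2*7*0.3285 = 4.5995
  x_5 = -1.0267 - 0.01*-10.2673 = -0.9241
  y_5 = 0.3285 - 0.01*4.5995 = 0.2825
f(-0.9241, 0.2825) = 5*(-0.9241)^2 + 7*0.2825^2 = 4.8282


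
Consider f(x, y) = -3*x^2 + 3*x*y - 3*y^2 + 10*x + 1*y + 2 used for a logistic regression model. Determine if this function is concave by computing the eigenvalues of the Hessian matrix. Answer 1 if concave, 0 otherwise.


The Hessian of f(x,y) = -3*x^2 + 3*x*y - 3*y^2 + 10*x + 1*y + 2 is:
H = [[-6, 3], [3, -6]]
Trace = -6 - 6 = -12
Determinant = -6*-6 - (3)^2 = 27
Discriminant = (-12)^2 - 4*27 = 36.0
Eigenvalues: lambda_1 = -9.0, lambda_2 = -3.0
The function is concave.

1


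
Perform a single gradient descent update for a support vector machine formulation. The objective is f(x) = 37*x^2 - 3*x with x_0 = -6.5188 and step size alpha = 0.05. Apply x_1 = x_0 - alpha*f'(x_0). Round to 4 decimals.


We compute the gradient at x_0 and apply the update.
f'(x) = 74*x - 3
f'(-6.5188) = 74*-6.5188 - 3 = -485.3912
x_1 = -6.5188 - 0.05*-485.3912 = 17.7508


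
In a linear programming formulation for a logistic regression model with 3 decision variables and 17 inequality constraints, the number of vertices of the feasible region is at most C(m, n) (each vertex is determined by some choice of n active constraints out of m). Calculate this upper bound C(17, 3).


Each vertex corresponds to some choice of n active constraints out of m, so the number of vertices is at most C(m, n) = m! / (n!(m-n)!).
m = 17, n = 3
Numerator: 17 * 16 * 15
Denominator: 3! = 6
C(17, 3) = 680


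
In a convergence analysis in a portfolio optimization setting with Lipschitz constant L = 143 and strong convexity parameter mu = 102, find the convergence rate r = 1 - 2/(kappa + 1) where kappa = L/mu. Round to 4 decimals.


Step 1: Compute the condition number.
kappa = L/mu = 143/102 = 1.402
Step 2: Compute the convergence rate.
r = 1 - 2/(kappa + 1) = 1 - 2*mu/(L + mu) = (L - mu)/(L + mu) = 41/245 = 0.1673


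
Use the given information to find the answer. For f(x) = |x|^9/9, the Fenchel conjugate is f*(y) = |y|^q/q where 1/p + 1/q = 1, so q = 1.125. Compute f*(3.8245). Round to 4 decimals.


The conjugate exponent q satisfies 1/p + 1/q = 1.
p = 9, so q = 9/(9 - 1) = 1.125
|y|^q = 3.8245^1.125 = 4.5227
f*(3.8245) = 4.5227 / 1.125 = 4.0202


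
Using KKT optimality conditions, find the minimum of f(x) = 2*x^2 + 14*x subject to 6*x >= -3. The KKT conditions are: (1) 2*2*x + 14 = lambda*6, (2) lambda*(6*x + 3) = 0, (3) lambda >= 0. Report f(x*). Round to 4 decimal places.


Step 1: Try lambda = 0 (constraint inactive).
x_unc = -14/(2*2) = -3.5
Check: 6*-3.5 = -21.0 < -3 -- violated!
Step 2: Constraint must be active: 6*x = -3
x* = -3/6 = -0.5
lambda = (2*2*(-0.5) + 14)/6 = 2.0
Step 3: Compute optimal value.
f(x*) = 2*(-0.5)^2 + 14*(-0.5) = -6.5


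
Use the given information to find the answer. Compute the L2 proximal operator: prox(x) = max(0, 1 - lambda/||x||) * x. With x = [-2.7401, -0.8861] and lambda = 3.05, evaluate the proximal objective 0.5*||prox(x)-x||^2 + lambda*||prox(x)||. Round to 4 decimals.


Step 1: Compute ||x||.
||x|| = 2.8798
Step 2: Compute scaling factor.
scale = max(0, 1 - 3.05/2.8798) = 0.0
Step 3: prox(x) = [-0.0, -0.0]
||prox(x)|| = 0.0
Step 4: Proximal objective.
0.5*||prox-x||^2 = 4.1467
lambda*||prox|| = 0.0
Total = 4.1467


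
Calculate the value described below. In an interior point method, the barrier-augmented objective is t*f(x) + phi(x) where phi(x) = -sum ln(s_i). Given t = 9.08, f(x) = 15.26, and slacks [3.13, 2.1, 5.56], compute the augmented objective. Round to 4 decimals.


Step 1: Compute log-barrier.
ln values: [1.141, 0.7419, 1.7156]
phi = -(1.141 + 0.7419 + 1.7156) = -3.5986
Step 2: Compute augmented objective.
t*f(x) = 9.08*15.26 = 138.5608
Total = 138.5608 - 3.5986 = 134.9622


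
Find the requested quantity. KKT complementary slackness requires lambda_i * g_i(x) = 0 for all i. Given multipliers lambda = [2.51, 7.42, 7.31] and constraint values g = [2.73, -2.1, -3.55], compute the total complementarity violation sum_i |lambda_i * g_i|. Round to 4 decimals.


KKT complementary slackness check:
lambda_1 * g_1 = 2.51 * 2.73 = 6.8523
lambda_2 * g_2 = 7.42 * -2.1 = -15.582
lambda_3 * g_3 = 7.31 * -3.55 = -25.9505
Total violation = 6.8523 + 15.582 + 25.9505 = 48.3848


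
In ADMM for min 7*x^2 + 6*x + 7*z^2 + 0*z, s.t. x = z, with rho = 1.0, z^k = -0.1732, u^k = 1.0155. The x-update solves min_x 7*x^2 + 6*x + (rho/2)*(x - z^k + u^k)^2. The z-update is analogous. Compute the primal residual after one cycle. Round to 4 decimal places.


ADMM iteration with rho = 1.0, z^k = -0.1732, u^k = 1.0155
Step 1: x-update.
Minimize 7*x^2 + 6*x + (1.0/2)*(x + 0.1732 + 1.0155)^2
FOC: (2*7 + 1.0)*x = -6 + 1.0*(-0.1732 - 1.0155)
x^{k+1} = -0.4792
Step 2: z-update.
Minimize 7*z^2 + 0*z + (1.0/2)*(-0.4792 - z + 1.0155)^2
FOC: (2*7 + 1.0)*z = 0 + 1.0*(-0.4792 + 1.0155)
z^{k+1} = 0.0358
Step 3: u-update.
u^{k+1} = 1.0155 - 0.4792 - 0.0358 = 0.5005
Step 4: Primal residual = |-0.4792 - 0.0358| = 0.515


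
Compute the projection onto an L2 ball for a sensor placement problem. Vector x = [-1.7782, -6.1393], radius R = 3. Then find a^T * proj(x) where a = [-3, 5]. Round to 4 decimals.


Step 1: Compute ||x|| (intermediates to 6 decimals).
||x|| = sqrt((-1.7782)^2 + (-6.1393)^2) = 6.391635
Step 2: Project.
Since ||x|| > R, scale = R/||x|| = 3/6.391635 = 0.469363, proj(x) = scale * x
proj(x) = [-0.834621, -2.88156]
Step 3: Dot product.
a^T * proj(x) = -3*(-0.834621) + 5*(-2.88156) = -11.9039


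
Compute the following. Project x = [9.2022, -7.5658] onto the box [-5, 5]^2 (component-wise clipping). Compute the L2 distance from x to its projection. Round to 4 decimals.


Project each component onto [-5, 5].
clip(9.2022) = 5.0, clip(-7.5658) = -5.0
Projection = [5.0, -5.0]
Squared diffs: [17.6585, 6.5833]
Distance = sqrt(24.2418) = 4.9236


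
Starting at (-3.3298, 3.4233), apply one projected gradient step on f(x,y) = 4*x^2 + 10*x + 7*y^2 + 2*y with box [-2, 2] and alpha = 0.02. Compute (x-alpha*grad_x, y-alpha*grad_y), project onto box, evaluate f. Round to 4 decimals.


Step 1: Compute gradient at (-3.3298, 3.4233).
grad_x = 2*4*-3.3298 + 10 = -16.6384
grad_y = 2*7*3.4233 + 2 = 49.9262
Step 2: Gradient step.
x_raw = -3.3298 - 0.02*-16.6384 = -2.997
y_raw = 3.4233 - 0.02*49.9262 = 2.4248
Step 3: Project onto [-2, 2].
x_proj = clip(-2.997) = -2.0
y_proj = clip(2.4248) = 2.0
Step 4: Evaluate f.
f(-2.0, 2.0) = 28.0


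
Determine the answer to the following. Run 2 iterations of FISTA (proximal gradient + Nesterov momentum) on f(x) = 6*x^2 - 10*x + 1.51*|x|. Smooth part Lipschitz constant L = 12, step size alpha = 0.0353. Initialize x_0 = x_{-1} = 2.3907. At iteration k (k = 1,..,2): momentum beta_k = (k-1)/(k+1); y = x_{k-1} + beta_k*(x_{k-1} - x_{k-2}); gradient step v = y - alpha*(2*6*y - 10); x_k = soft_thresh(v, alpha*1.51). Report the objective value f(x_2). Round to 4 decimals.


FISTA on f(x) = 6*x^2 - 10*x + 1.51*|x|
L = 12, alpha = 0.0353
Iteration 1: beta = 0.0, y = 2.3907 + 0.0*(2.3907 - 2.3907) = 2.3907
  grad(y) = 18.6884, v = y - alpha*grad = 1.731
  prox(v) = soft_thresh(1.731, 0.0533) = 1.6777
Iteration 2: beta = 0.3333, y = 1.6777 + 0.3333*(1.6777 - 2.3907) = 1.44
  grad(y) = 7.2803, v = y - alpha*grad = 1.183
  prox(v) = soft_thresh(1.183, 0.0533) = 1.1297
f(x_2) = 6*1.1297^2 - 10*1.1297 + 1.51*|1.1297| = -1.9337


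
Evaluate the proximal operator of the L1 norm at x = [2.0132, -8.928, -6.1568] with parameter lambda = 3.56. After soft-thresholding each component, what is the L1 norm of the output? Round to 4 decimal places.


Soft-thresholding with lambda = 3.56:
prox(2.0132) = sign(2.0132)*max(|2.0132| - 3.56, 0) = 0.0
prox(-8.928) = sign(-8.928)*max(|-8.928| - 3.56, 0) = -5.368
prox(-6.1568) = sign(-6.1568)*max(|-6.1568| - 3.56, 0) = -2.5968
prox(x) = [0.0, -5.368, -2.5968]
||prox(x)||_1 = 0.0 + 5.368 + 2.5968 = 7.9648


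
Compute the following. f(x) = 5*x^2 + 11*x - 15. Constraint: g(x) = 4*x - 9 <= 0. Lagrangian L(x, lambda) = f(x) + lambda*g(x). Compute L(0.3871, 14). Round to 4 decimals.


Step 1: Evaluate f(x).
f(0.3871) = 5*0.3871^2 + 11*0.3871 - 15 = -9.9927
Step 2: Evaluate g(x).
g(0.3871) = 4*0.3871 - 9 = -7.4516
Step 3: Compute Lagrangian.
L = -9.9927 + 14*-7.4516 = -114.3151


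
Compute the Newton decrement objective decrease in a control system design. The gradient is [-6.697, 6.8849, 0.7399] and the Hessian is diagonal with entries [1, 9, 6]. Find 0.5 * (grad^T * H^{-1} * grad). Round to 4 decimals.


Step 1: H is diagonal, so H^(-1) * g = [-6.697, 0.765, 0.1233].
Step 2: g^T H^(-1) g = sum_i g_i^2 / H_ii
  = (-6.697)^2/1 + (6.8849)^2/9 + (0.7399)^2/6
  = 44.8498 + 5.2669 + 0.0912 = 50.2079
Step 3: Objective decrease = 0.5 * g^T H^(-1) g = 25.104


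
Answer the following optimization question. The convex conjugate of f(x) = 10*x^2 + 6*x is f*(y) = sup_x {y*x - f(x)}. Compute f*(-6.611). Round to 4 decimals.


f*(y) = sup_x {y*x - a*x^2 - b*x} = sup_x {(y-b)*x - a*x^2}
FOC: (y - b) - 2a*x = 0 => x* = (y - b)/(2a)
x* = (-6.611 - 6)/(2*10) = -0.6306
f*(-6.611) = (y-b)^2/(4a) = (-6.611 - 6)^2/(4*10)
= 159.0373/40 = 3.9759


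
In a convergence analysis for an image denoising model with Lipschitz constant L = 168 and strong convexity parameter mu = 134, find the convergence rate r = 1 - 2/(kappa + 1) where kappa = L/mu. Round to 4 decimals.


Step 1: Compute the condition number.
kappa = L/mu = 168/134 = 1.2537
Step 2: Compute the convergence rate.
r = 1 - 2/(kappa + 1) = 1 - 2*mu/(L + mu) = (L - mu)/(L + mu) = 34/302 = 0.1126


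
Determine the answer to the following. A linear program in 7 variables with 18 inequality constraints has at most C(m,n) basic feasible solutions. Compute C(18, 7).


Each vertex corresponds to some choice of n active constraints out of m, so the number of vertices is at most C(m, n) = m! / (n!(m-n)!).
m = 18, n = 7
Numerator: 18 * 17 * 16 * 15 * 14 * 13 * 12
Denominator: 7! = 5040
C(18, 7) = 31824
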